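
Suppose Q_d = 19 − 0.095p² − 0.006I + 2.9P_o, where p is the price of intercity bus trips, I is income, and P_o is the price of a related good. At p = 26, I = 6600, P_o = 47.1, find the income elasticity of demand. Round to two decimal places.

-0.76

First evaluate Q_d: 19 − 0.095(26)² − 0.006(6600) + 2.9(47.1) = 19 − 64.22 − 39.6 + 136.59 = 51.77.
∂Q_d/∂I = −0.006, so E_I = -0.006·(6600/51.77) ≈ -0.76.
E_I < 0: inferior good.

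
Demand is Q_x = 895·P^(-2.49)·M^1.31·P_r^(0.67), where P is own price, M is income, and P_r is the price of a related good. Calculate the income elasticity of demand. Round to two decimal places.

For a Cobb–Douglas (constant-elasticity) form Q_x = A·M^α·…, the elasticity with respect to M equals the exponent α at every point.
Here the exponent on M is 1.31, so the income elasticity of demand is 1.31.

1.31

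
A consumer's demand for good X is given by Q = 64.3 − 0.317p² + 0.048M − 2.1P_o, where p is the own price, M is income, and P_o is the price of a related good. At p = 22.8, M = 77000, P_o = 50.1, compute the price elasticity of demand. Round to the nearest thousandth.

Substituting, Q = 64.3 − 0.317(22.8)² + 0.048(77000) − 2.1(50.1) = 64.3 − 164.7893 + 3696 − 105.21 = 3490.3007.
∂Q/∂p = −2·0.317·p = -14.4552, so E_p = -14.4552·(22.8/3490.3007) ≈ -0.094.
|E_p| < 1: demand is inelastic.

-0.094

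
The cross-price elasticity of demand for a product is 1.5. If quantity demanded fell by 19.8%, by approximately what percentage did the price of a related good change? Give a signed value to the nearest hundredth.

-13.20

%ΔQ ≈ E × %ΔP_y ⇒ %ΔP_y = %ΔQ / E = (-19.8%)/(1.5) = -13.20%.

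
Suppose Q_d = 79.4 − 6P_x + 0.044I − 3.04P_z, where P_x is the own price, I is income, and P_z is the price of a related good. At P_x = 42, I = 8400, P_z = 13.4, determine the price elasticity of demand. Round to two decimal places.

Substituting, Q_d = 79.4 − 6(42) + 0.044(8400) − 3.04(13.4) = 79.4 − 252 + 369.6 − 40.736 = 156.264.
∂Q_d/∂P_x = −6, so E_p = (−6)·(42/156.264) ≈ -1.61.
|E_p| > 1: demand is elastic.

-1.61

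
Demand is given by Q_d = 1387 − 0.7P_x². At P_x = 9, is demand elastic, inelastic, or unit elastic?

At P_x = 9, Q_d = 1330.3.
dQ_d/dP_x = −2·0.7·P_x = −12.6.
Point elasticity E = (dQ_d/dP_x)·(P_x/Q_d) = -12.6 × 9/1330.3 ≈ -0.085.
|E| ≈ 0.085 < 1, so demand is inelastic.

inelastic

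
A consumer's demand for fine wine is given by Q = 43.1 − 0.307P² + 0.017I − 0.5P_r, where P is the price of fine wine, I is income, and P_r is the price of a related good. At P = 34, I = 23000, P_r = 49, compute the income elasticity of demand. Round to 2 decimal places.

7.15

Evaluating quantity at (P, I, P_r) gives Q = 43.1 − 0.307(34)² + 0.017(23000) − 0.5(49) = 43.1 − 354.892 + 391 − 24.5 = 54.708.
∂Q/∂I = +0.017, so E_I = 0.017·(23000/54.708) ≈ 7.15.
E_I > 1: normal good (luxury).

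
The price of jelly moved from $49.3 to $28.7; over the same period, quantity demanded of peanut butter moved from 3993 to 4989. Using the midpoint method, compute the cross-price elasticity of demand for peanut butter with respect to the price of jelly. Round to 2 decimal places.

%ΔQ_x = (4989 − 3993)/[(3993+4989)/2] = 996/4491 ≈ 0.2218.
%ΔP_y = (28.7 − 49.3)/[(49.3+28.7)/2] ≈ -0.5282.
E_xy = 0.2218/-0.5282 ≈ -0.42.
E_xy < 0, so peanut butter and jelly are complements.

-0.42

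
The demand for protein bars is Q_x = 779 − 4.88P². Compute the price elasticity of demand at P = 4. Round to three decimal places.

-0.223

At P = 4, Q_x = 700.92.
dQ_x/dP = −2·4.88·P = −39.04.
Point elasticity E = (dQ_x/dP)·(P/Q_x) = -39.04 × 4/700.92 ≈ -0.223.
|E| < 1, so demand is inelastic at this price.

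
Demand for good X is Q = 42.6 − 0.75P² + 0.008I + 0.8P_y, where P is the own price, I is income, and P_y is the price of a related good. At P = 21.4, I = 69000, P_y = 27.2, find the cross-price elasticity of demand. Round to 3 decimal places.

0.080

Q = 42.6 − 0.75(21.4)² + 0.008(69000) + 0.8(27.2) = 42.6 − 343.47 + 552 + 21.76 = 272.89.
∂Q/∂P_y = +0.8, so E_xy = 0.8·(27.2/272.89) ≈ 0.080.
E_xy > 0: the goods are substitutes.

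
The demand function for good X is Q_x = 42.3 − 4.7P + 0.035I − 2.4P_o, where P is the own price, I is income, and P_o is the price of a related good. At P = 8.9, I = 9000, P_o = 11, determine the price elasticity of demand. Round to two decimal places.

-0.14

At the given point, Q_x = 42.3 − 4.7(8.9) + 0.035(9000) − 2.4(11) = 42.3 − 41.83 + 315 − 26.4 = 289.07.
∂Q_x/∂P = −4.7, so E_p = (−4.7)·(8.9/289.07) ≈ -0.14.
|E_p| < 1: demand is inelastic.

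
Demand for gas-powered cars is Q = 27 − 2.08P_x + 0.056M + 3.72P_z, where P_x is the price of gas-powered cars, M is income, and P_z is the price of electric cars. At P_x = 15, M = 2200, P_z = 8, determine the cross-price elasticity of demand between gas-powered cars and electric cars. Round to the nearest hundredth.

Evaluating quantity at (P_x, M, P_z) gives Q = 27 − 2.08(15) + 0.056(2200) + 3.72(8) = 27 − 31.2 + 123.2 + 29.76 = 148.76.
∂Q/∂P_z = +3.72, so E_xy = 3.72·(8/148.76) ≈ 0.20.
E_xy > 0: the goods are substitutes.

0.20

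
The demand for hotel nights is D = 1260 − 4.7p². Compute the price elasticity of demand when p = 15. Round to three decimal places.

At p = 15, D = 202.5.
dD/dp = −2·4.7·p = −141.
Point elasticity E = (dD/dp)·(p/D) = -141 × 15/202.5 ≈ -10.444.
|E| > 1, so demand is elastic at this price.

-10.444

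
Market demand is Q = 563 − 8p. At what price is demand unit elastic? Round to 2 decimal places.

For linear demand Q = a − bp, E = −bp/(a − bp). |E| = 1 ⇒ bp = a − bp ⇒ p = a/(2b).
p = 563/(2·8) ≈ 35.19.

35.19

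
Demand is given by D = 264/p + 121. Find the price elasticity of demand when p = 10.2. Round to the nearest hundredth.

At p = 10.2, D = 146.8824.
dD/dp = −264/p² = −2.5375.
Point elasticity E = (dD/dp)·(p/D) = -2.5375 × 10.2/146.8824 ≈ -0.18.
|E| < 1, so demand is inelastic at this price.

-0.18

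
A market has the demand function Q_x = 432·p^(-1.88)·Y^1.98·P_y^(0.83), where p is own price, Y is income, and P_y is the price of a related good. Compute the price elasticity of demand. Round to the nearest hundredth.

-1.88

For a Cobb–Douglas (constant-elasticity) form Q_x = A·p^α·…, the elasticity with respect to p equals the exponent α at every point.
Here the exponent on p is -1.88, so the price elasticity of demand is -1.88.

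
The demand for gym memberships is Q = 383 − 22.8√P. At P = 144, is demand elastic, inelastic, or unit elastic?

elastic

At P = 144, Q = 109.4.
dQ/dP = −22.8/(2√P) = −22.8/(2·12).
Point elasticity E = (dQ/dP)·(P/Q) = -0.95 × 144/109.4 ≈ -1.250.
|E| ≈ 1.250 > 1, so demand is elastic.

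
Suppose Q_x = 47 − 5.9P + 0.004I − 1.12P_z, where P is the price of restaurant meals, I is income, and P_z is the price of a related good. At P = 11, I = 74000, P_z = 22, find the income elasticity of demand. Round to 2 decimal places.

Q_x = 47 − 5.9(11) + 0.004(74000) − 1.12(22) = 47 − 64.9 + 296 − 24.64 = 253.46.
∂Q_x/∂I = +0.004, so E_I = 0.004·(74000/253.46) ≈ 1.17.
E_I > 1: normal good (luxury).

1.17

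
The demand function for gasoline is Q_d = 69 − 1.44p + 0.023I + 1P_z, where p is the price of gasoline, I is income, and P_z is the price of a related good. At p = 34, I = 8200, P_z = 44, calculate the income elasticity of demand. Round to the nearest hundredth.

First evaluate Q_d: 69 − 1.44(34) + 0.023(8200) + 1(44) = 69 − 48.96 + 188.6 + 44 = 252.64.
∂Q_d/∂I = +0.023, so E_I = 0.023·(8200/252.64) ≈ 0.75.
E_I ∈ (0,1): normal good (necessity).

0.75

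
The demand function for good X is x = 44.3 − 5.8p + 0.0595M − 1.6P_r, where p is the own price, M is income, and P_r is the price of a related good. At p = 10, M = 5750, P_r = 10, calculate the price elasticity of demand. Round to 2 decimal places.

Substituting, x = 44.3 − 5.8(10) + 0.0595(5750) − 1.6(10) = 44.3 − 58 + 342.125 − 16 = 312.425.
∂x/∂p = −5.8, so E_p = (−5.8)·(10/312.425) ≈ -0.19.
|E_p| < 1: demand is inelastic.

-0.19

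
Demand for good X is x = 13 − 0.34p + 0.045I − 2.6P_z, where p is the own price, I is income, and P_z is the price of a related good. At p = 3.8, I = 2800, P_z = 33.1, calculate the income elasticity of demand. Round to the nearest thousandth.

Substituting, x = 13 − 0.34(3.8) + 0.045(2800) − 2.6(33.1) = 13 − 1.292 + 126 − 86.06 = 51.648.
∂x/∂I = +0.045, so E_I = 0.045·(2800/51.648) ≈ 2.440.
E_I > 1: normal good (luxury).

2.440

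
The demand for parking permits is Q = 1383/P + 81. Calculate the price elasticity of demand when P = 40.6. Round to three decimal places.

At P = 40.6, Q = 115.064.
dQ/dP = −1383/P² = −0.839.
Point elasticity E = (dQ/dP)·(P/Q) = -0.839 × 40.6/115.064 ≈ -0.296.
|E| < 1, so demand is inelastic at this price.

-0.296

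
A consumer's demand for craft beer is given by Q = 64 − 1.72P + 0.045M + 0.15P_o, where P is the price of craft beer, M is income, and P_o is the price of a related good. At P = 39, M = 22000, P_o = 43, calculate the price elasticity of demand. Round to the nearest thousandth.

-0.068

At the given point, Q = 64 − 1.72(39) + 0.045(22000) + 0.15(43) = 64 − 67.08 + 990 + 6.45 = 993.37.
∂Q/∂P = −1.72, so E_p = (−1.72)·(39/993.37) ≈ -0.068.
|E_p| < 1: demand is inelastic.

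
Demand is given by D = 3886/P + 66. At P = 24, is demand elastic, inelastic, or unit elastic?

inelastic

At P = 24, D = 227.9167.
dD/dP = −3886/P² = −6.7465.
Point elasticity E = (dD/dP)·(P/D) = -6.7465 × 24/227.9167 ≈ -0.710.
|E| ≈ 0.710 < 1, so demand is inelastic.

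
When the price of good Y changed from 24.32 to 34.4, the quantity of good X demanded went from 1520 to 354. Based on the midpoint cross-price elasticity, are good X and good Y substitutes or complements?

complements

%ΔQ_x = (354 − 1520)/[(1520+354)/2] = -1166/937 ≈ -1.2444.
%ΔP_y = (34.4 − 24.32)/[(24.32+34.4)/2] ≈ 0.3433.
E_xy = -1.2444/0.3433 ≈ -3.625.
E_xy < 0, so the goods are complements.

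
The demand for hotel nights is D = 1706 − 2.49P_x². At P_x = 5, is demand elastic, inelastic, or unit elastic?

At P_x = 5, D = 1643.75.
dD/dP_x = −2·2.49·P_x = −24.9.
Point elasticity E = (dD/dP_x)·(P_x/D) = -24.9 × 5/1643.75 ≈ -0.076.
|E| ≈ 0.076 < 1, so demand is inelastic.

inelastic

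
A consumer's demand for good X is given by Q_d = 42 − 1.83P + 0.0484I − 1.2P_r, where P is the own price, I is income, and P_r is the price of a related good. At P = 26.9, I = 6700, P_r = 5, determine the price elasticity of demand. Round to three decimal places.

-0.158

First evaluate Q_d: 42 − 1.83(26.9) + 0.0484(6700) − 1.2(5) = 42 − 49.227 + 324.28 − 6 = 311.053.
∂Q_d/∂P = −1.83, so E_p = (−1.83)·(26.9/311.053) ≈ -0.158.
|E_p| < 1: demand is inelastic.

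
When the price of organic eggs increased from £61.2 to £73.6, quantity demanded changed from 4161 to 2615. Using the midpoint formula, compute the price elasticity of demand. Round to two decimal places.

%Δq = (2615 − 4161)/[(4161 + 2615)/2] = -1546/3388 ≈ -0.4563.
%ΔP = (73.6 − 61.2)/[(61.2 + 73.6)/2] = 12.4/67.4 ≈ 0.1840.
Arc elasticity E = %Δq/%ΔP ≈ -0.4563/0.1840 ≈ -2.48.
|E| > 1: demand is elastic over this range.

-2.48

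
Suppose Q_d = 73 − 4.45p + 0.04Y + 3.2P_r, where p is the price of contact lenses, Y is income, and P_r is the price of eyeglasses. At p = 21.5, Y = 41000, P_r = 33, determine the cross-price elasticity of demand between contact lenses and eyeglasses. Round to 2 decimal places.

0.06

At the given point, Q_d = 73 − 4.45(21.5) + 0.04(41000) + 3.2(33) = 73 − 95.675 + 1640 + 105.6 = 1722.925.
∂Q_d/∂P_r = +3.2, so E_xy = 3.2·(33/1722.925) ≈ 0.06.
E_xy > 0: the goods are substitutes.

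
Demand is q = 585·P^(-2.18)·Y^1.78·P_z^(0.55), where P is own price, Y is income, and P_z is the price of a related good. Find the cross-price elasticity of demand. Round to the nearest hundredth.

For a Cobb–Douglas (constant-elasticity) form q = A·P_z^α·…, the elasticity with respect to P_z equals the exponent α at every point.
Here the exponent on P_z is 0.55, so the cross-price elasticity of demand is 0.55.

0.55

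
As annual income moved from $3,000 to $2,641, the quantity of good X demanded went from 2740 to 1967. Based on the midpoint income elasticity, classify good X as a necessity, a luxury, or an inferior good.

luxury

%ΔQ = (1967 − 2740)/[(2740+1967)/2] = -773/2353.5 ≈ -0.3284.
%ΔI = (2,641 − 3,000)/[(3,000+2,641)/2] = -359/2820.5 ≈ -0.1273.
E_I = %ΔQ/%ΔI ≈ 2.580.
E_I > 1: normal good (luxury).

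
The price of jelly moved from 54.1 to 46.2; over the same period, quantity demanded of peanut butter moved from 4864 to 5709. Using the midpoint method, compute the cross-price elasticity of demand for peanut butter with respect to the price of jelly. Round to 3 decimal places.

-1.015

%ΔQ_x = (5709 − 4864)/[(4864+5709)/2] = 845/5286.5 ≈ 0.1598.
%ΔP_y = (46.2 − 54.1)/[(54.1+46.2)/2] ≈ -0.1575.
E_xy = 0.1598/-0.1575 ≈ -1.015.
E_xy < 0, so peanut butter and jelly are complements.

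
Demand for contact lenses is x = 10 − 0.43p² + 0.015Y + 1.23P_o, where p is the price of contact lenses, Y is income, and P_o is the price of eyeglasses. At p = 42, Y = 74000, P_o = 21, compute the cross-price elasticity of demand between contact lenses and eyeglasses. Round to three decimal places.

Substituting, x = 10 − 0.43(42)² + 0.015(74000) + 1.23(21) = 10 − 758.52 + 1110 + 25.83 = 387.31.
∂x/∂P_o = +1.23, so E_xy = 1.23·(21/387.31) ≈ 0.067.
E_xy > 0: the goods are substitutes.

0.067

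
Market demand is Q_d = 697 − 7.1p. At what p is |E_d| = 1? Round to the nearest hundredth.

49.08

For linear demand Q_d = a − bp, E = −bp/(a − bp). |E| = 1 ⇒ bp = a − bp ⇒ p = a/(2b).
p = 697/(2·7.1) ≈ 49.08.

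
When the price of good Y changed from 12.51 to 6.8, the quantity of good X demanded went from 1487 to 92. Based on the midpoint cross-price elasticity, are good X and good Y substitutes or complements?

%ΔQ_x = (92 − 1487)/[(1487+92)/2] = -1395/789.5 ≈ -1.7669.
%ΔP_y = (6.8 − 12.51)/[(12.51+6.8)/2] ≈ -0.5914.
E_xy = -1.7669/-0.5914 ≈ 2.988.
E_xy > 0, so the goods are substitutes.

substitutes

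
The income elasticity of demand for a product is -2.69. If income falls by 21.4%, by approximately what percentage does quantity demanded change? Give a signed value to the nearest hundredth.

%ΔQ ≈ E × %ΔI = (-2.69) × (-21.4%) ≈ 57.57%.

57.57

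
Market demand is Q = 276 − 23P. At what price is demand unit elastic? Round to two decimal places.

For linear demand Q = a − bP, E = −bP/(a − bP). |E| = 1 ⇒ bP = a − bP ⇒ P = a/(2b).
P = 276/(2·23) = 6.00.

6.00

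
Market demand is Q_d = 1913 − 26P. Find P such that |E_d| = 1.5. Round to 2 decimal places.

44.15

Set −bP/(a − bP) = −1.5 ⇒ bP = 1.5(a − bP) ⇒ bP(1+1.5) = 1.5·a.
P = 1.5·1913/(26·2.5) ≈ 44.15.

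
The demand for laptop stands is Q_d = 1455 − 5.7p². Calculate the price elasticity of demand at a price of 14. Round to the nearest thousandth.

At p = 14, Q_d = 337.8.
dQ_d/dp = −2·5.7·p = −159.6.
Point elasticity E = (dQ_d/dp)·(p/Q_d) = -159.6 × 14/337.8 ≈ -6.615.
|E| > 1, so demand is elastic at this price.

-6.615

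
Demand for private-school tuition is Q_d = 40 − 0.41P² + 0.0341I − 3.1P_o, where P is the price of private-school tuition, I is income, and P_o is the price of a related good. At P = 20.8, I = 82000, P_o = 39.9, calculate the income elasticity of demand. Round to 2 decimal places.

1.10

At the given point, Q_d = 40 − 0.41(20.8)² + 0.0341(82000) − 3.1(39.9) = 40 − 177.3824 + 2796.2 − 123.69 = 2535.1276.
∂Q_d/∂I = +0.0341, so E_I = 0.0341·(82000/2535.1276) ≈ 1.10.
E_I > 1: normal good (luxury).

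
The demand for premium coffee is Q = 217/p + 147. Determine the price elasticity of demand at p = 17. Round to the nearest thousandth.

-0.080

At p = 17, Q = 159.7647.
dQ/dp = −217/p² = −0.7509.
Point elasticity E = (dQ/dp)·(p/Q) = -0.7509 × 17/159.7647 ≈ -0.080.
|E| < 1, so demand is inelastic at this price.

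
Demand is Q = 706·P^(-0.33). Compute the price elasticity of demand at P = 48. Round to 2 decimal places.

-0.33

For a Cobb–Douglas (constant-elasticity) form Q = A·P^α·…, the elasticity with respect to P equals the exponent α at every point.
Here the exponent on P is -0.33, so the price elasticity of demand is -0.33.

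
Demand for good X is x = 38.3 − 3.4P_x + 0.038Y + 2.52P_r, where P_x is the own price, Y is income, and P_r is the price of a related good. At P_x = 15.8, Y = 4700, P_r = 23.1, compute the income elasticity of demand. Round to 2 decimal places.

x = 38.3 − 3.4(15.8) + 0.038(4700) + 2.52(23.1) = 38.3 − 53.72 + 178.6 + 58.212 = 221.392.
∂x/∂Y = +0.038, so E_I = 0.038·(4700/221.392) ≈ 0.81.
E_I ∈ (0,1): normal good (necessity).

0.81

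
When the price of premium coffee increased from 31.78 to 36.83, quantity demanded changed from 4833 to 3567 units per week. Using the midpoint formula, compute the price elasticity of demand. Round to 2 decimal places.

-2.05

%Δq = (3567 − 4833)/[(4833 + 3567)/2] = -1266/4200 ≈ -0.3014.
%ΔP = (36.83 − 31.78)/[(31.78 + 36.83)/2] = 5.05/34.305 ≈ 0.1472.
Arc elasticity E = %Δq/%ΔP ≈ -0.3014/0.1472 ≈ -2.05.
|E| > 1: demand is elastic over this range.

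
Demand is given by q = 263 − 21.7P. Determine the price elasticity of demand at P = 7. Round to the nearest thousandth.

At P = 7, q = 111.1.
dq/dP = −21.7.
Point elasticity E = (dq/dP)·(P/q) = -21.7 × 7/111.1 ≈ -1.367.
|E| > 1, so demand is elastic at this price.

-1.367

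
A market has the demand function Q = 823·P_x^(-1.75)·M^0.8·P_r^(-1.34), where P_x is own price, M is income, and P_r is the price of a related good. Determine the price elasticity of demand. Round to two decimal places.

For a Cobb–Douglas (constant-elasticity) form Q = A·P_x^α·…, the elasticity with respect to P_x equals the exponent α at every point.
Here the exponent on P_x is -1.75, so the price elasticity of demand is -1.75.

-1.75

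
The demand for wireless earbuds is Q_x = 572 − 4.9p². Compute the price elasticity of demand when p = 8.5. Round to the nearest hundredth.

At p = 8.5, Q_x = 217.975.
dQ_x/dp = −2·4.9·p = −83.3.
Point elasticity E = (dQ_x/dp)·(p/Q_x) = -83.3 × 8.5/217.975 ≈ -3.25.
|E| > 1, so demand is elastic at this price.

-3.25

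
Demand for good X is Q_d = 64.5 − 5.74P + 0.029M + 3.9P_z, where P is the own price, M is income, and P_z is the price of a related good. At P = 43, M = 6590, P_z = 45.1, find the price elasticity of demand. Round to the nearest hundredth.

First evaluate Q_d: 64.5 − 5.74(43) + 0.029(6590) + 3.9(45.1) = 64.5 − 246.82 + 191.11 + 175.89 = 184.68.
∂Q_d/∂P = −5.74, so E_p = (−5.74)·(43/184.68) ≈ -1.34.
|E_p| > 1: demand is elastic.

-1.34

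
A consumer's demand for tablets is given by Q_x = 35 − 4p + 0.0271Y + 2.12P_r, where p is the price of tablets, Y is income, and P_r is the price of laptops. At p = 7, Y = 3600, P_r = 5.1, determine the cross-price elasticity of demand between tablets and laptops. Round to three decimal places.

0.094

First evaluate Q_x: 35 − 4(7) + 0.0271(3600) + 2.12(5.1) = 35 − 28 + 97.56 + 10.812 = 115.372.
∂Q_x/∂P_r = +2.12, so E_xy = 2.12·(5.1/115.372) ≈ 0.094.
E_xy > 0: the goods are substitutes.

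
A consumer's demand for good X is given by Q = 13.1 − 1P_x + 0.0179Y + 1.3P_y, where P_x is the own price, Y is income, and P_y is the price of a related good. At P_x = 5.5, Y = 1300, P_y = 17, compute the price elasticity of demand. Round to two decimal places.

First evaluate Q: 13.1 − 1(5.5) + 0.0179(1300) + 1.3(17) = 13.1 − 5.5 + 23.27 + 22.1 = 52.97.
∂Q/∂P_x = −1, so E_p = (−1)·(5.5/52.97) ≈ -0.10.
|E_p| < 1: demand is inelastic.

-0.10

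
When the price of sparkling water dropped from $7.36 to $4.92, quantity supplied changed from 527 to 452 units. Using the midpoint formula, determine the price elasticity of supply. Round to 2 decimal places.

%Δq = (452 − 527)/[(527 + 452)/2] = -75/489.5 ≈ -0.1532.
%Δp = (4.92 − 7.36)/[(7.36 + 4.92)/2] = -2.44/6.14 ≈ -0.3974.
Arc elasticity E = %Δq/%Δp ≈ -0.1532/-0.3974 ≈ 0.39.
|E| < 1: supply is inelastic over this range.

0.39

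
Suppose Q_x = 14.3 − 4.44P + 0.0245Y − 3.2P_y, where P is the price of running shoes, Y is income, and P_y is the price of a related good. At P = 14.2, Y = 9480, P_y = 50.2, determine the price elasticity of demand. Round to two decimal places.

At the given point, Q_x = 14.3 − 4.44(14.2) + 0.0245(9480) − 3.2(50.2) = 14.3 − 63.048 + 232.26 − 160.64 = 22.872.
∂Q_x/∂P = −4.44, so E_p = (−4.44)·(14.2/22.872) ≈ -2.76.
|E_p| > 1: demand is elastic.

-2.76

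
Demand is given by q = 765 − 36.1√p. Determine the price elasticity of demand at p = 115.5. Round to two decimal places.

At p = 115.5, q = 377.03.
dq/dp = −36.1/(2√p) = −36.1/(2·10.7471).
Point elasticity E = (dq/dp)·(p/q) = -1.6795 × 115.5/377.03 ≈ -0.51.
|E| < 1, so demand is inelastic at this price.

-0.51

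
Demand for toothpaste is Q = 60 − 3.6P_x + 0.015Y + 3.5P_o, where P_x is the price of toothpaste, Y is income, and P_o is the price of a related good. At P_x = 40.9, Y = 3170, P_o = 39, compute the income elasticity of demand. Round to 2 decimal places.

0.49

First evaluate Q: 60 − 3.6(40.9) + 0.015(3170) + 3.5(39) = 60 − 147.24 + 47.55 + 136.5 = 96.81.
∂Q/∂Y = +0.015, so E_I = 0.015·(3170/96.81) ≈ 0.49.
E_I ∈ (0,1): normal good (necessity).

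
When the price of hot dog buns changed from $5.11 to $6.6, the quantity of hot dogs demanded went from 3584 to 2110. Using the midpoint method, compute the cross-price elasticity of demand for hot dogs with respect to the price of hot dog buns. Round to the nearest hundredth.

%ΔQ_x = (2110 − 3584)/[(3584+2110)/2] = -1474/2847 ≈ -0.5177.
%ΔP_y = (6.6 − 5.11)/[(5.11+6.6)/2] ≈ 0.2545.
E_xy = -0.5177/0.2545 ≈ -2.03.
E_xy < 0, so hot dogs and hot dog buns are complements.

-2.03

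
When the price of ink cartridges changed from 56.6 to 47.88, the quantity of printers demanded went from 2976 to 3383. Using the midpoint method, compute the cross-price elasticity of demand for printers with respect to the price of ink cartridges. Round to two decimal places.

%ΔQ_x = (3383 − 2976)/[(2976+3383)/2] = 407/3179.5 ≈ 0.1280.
%ΔP_y = (47.88 − 56.6)/[(56.6+47.88)/2] ≈ -0.1669.
E_xy = 0.1280/-0.1669 ≈ -0.77.
E_xy < 0, so printers and ink cartridges are complements.

-0.77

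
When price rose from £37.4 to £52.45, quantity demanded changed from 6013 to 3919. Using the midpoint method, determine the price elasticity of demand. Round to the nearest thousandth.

%ΔQ = (3919 − 6013)/[(6013 + 3919)/2] = -2094/4966 ≈ -0.4217.
%Δp = (52.45 − 37.4)/[(37.4 + 52.45)/2] = 15.05/44.925 ≈ 0.3350.
Arc elasticity E = %ΔQ/%Δp ≈ -0.4217/0.3350 ≈ -1.259.
|E| > 1: demand is elastic over this range.

-1.259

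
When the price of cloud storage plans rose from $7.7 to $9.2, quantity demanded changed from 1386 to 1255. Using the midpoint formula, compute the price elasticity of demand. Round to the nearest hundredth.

-0.56

%ΔQ = (1255 − 1386)/[(1386 + 1255)/2] = -131/1320.5 ≈ -0.0992.
%Δp = (9.2 − 7.7)/[(7.7 + 9.2)/2] = 1.5/8.45 ≈ 0.1775.
Arc elasticity E = %ΔQ/%Δp ≈ -0.0992/0.1775 ≈ -0.56.
|E| < 1: demand is inelastic over this range.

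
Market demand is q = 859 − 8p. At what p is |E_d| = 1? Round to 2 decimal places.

53.69

For linear demand q = a − bp, E = −bp/(a − bp). |E| = 1 ⇒ bp = a − bp ⇒ p = a/(2b).
p = 859/(2·8) ≈ 53.69.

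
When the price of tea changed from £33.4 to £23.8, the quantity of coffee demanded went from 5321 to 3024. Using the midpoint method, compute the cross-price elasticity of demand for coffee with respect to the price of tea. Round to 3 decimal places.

%ΔQ_x = (3024 − 5321)/[(5321+3024)/2] = -2297/4172.5 ≈ -0.5505.
%ΔP_y = (23.8 − 33.4)/[(33.4+23.8)/2] ≈ -0.3357.
E_xy = -0.5505/-0.3357 ≈ 1.640.
E_xy > 0, so coffee and tea are substitutes.

1.640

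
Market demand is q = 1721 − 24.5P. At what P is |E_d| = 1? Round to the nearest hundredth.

For linear demand q = a − bP, E = −bP/(a − bP). |E| = 1 ⇒ bP = a − bP ⇒ P = a/(2b).
P = 1721/(2·24.5) ≈ 35.12.

35.12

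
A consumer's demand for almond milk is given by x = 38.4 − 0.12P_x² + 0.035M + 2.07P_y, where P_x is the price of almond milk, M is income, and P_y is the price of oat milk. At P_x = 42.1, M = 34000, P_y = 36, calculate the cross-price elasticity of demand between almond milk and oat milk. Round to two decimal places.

0.07

Evaluating quantity at (P_x, M, P_y) gives x = 38.4 − 0.12(42.1)² + 0.035(34000) + 2.07(36) = 38.4 − 212.6892 + 1190 + 74.52 = 1090.2308.
∂x/∂P_y = +2.07, so E_xy = 2.07·(36/1090.2308) ≈ 0.07.
E_xy > 0: the goods are substitutes.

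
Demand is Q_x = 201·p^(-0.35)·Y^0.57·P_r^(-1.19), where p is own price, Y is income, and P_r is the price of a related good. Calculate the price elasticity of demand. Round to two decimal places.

-0.35

For a Cobb–Douglas (constant-elasticity) form Q_x = A·p^α·…, the elasticity with respect to p equals the exponent α at every point.
Here the exponent on p is -0.35, so the price elasticity of demand is -0.35.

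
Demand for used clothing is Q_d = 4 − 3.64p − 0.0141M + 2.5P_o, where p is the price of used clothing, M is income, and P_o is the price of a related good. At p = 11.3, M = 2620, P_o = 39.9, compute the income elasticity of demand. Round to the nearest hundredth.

First evaluate Q_d: 4 − 3.64(11.3) − 0.0141(2620) + 2.5(39.9) = 4 − 41.132 − 36.942 + 99.75 = 25.676.
∂Q_d/∂M = −0.0141, so E_I = -0.0141·(2620/25.676) ≈ -1.44.
E_I < 0: inferior good.

-1.44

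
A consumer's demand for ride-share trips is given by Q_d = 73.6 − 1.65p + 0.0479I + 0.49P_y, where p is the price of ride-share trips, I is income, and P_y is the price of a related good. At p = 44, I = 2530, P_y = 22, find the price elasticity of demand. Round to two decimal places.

-0.55

First evaluate Q_d: 73.6 − 1.65(44) + 0.0479(2530) + 0.49(22) = 73.6 − 72.6 + 121.187 + 10.78 = 132.967.
∂Q_d/∂p = −1.65, so E_p = (−1.65)·(44/132.967) ≈ -0.55.
|E_p| < 1: demand is inelastic.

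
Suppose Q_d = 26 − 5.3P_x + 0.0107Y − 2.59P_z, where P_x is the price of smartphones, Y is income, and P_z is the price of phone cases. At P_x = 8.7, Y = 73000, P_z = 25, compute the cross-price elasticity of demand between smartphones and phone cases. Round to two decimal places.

-0.09

Evaluating quantity at (P_x, Y, P_z) gives Q_d = 26 − 5.3(8.7) + 0.0107(73000) − 2.59(25) = 26 − 46.11 + 781.1 − 64.75 = 696.24.
∂Q_d/∂P_z = −2.59, so E_xy = -2.59·(25/696.24) ≈ -0.09.
E_xy < 0: the goods are complements.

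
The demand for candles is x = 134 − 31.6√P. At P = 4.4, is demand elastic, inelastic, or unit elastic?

inelastic

At P = 4.4, x = 67.7153.
dx/dP = −31.6/(2√P) = −31.6/(2·2.0976).
Point elasticity E = (dx/dP)·(P/x) = -7.5324 × 4.4/67.7153 ≈ -0.489.
|E| ≈ 0.489 < 1, so demand is inelastic.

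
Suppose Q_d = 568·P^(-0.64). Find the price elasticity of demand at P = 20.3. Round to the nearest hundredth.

-0.64

For a Cobb–Douglas (constant-elasticity) form Q_d = A·P^α·…, the elasticity with respect to P equals the exponent α at every point.
Here the exponent on P is -0.64, so the price elasticity of demand is -0.64.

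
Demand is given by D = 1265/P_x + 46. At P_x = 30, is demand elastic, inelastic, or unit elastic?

At P_x = 30, D = 88.1667.
dD/dP_x = −1265/P_x² = −1.4056.
Point elasticity E = (dD/dP_x)·(P_x/D) = -1.4056 × 30/88.1667 ≈ -0.478.
|E| ≈ 0.478 < 1, so demand is inelastic.

inelastic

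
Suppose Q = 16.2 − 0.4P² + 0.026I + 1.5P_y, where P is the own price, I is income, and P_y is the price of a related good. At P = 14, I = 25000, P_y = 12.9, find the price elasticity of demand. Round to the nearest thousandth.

At the given point, Q = 16.2 − 0.4(14)² + 0.026(25000) + 1.5(12.9) = 16.2 − 78.4 + 650 + 19.35 = 607.15.
∂Q/∂P = −2·0.4·P = -11.2, so E_p = -11.2·(14/607.15) ≈ -0.258.
|E_p| < 1: demand is inelastic.

-0.258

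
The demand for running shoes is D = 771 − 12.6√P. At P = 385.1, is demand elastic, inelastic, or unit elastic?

At P = 385.1, D = 523.738.
dD/dP = −12.6/(2√P) = −12.6/(2·19.624).
Point elasticity E = (dD/dP)·(P/D) = -0.321 × 385.1/523.738 ≈ -0.236.
|E| ≈ 0.236 < 1, so demand is inelastic.

inelastic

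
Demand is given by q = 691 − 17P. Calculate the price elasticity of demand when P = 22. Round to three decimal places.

-1.180

At P = 22, q = 317.
dq/dP = −17.
Point elasticity E = (dq/dP)·(P/q) = -17 × 22/317 ≈ -1.180.
|E| > 1, so demand is elastic at this price.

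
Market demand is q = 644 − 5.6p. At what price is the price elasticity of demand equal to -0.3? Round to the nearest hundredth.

26.54

Set −bp/(a − bp) = −0.3 ⇒ bp = 0.3(a − bp) ⇒ bp(1+0.3) = 0.3·a.
p = 0.3·644/(5.6·1.3) ≈ 26.54.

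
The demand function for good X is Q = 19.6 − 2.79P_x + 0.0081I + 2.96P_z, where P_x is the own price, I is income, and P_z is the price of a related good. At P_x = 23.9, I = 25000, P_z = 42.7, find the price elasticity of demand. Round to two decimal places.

Q = 19.6 − 2.79(23.9) + 0.0081(25000) + 2.96(42.7) = 19.6 − 66.681 + 202.5 + 126.392 = 281.811.
∂Q/∂P_x = −2.79, so E_p = (−2.79)·(23.9/281.811) ≈ -0.24.
|E_p| < 1: demand is inelastic.

-0.24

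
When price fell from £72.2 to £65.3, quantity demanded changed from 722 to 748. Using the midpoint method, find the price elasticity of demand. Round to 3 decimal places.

-0.352

%Δq = (748 − 722)/[(722 + 748)/2] = 26/735 ≈ 0.0354.
%ΔP = (65.3 − 72.2)/[(72.2 + 65.3)/2] = -6.9/68.75 ≈ -0.1004.
Arc elasticity E = %Δq/%ΔP ≈ 0.0354/-0.1004 ≈ -0.352.
|E| < 1: demand is inelastic over this range.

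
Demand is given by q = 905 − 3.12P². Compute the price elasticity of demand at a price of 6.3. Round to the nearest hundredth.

-0.32

At P = 6.3, q = 781.1672.
dq/dP = −2·3.12·P = −39.312.
Point elasticity E = (dq/dP)·(P/q) = -39.312 × 6.3/781.1672 ≈ -0.32.
|E| < 1, so demand is inelastic at this price.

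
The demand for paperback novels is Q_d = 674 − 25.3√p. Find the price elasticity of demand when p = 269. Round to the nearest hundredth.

At p = 269, Q_d = 259.0491.
dQ_d/dp = −25.3/(2√p) = −25.3/(2·16.4012).
Point elasticity E = (dQ_d/dp)·(p/Q_d) = -0.7713 × 269/259.0491 ≈ -0.80.
|E| < 1, so demand is inelastic at this price.

-0.80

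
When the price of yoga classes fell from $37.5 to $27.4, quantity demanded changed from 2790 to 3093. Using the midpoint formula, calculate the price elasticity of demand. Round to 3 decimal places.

-0.331

%Δq = (3093 − 2790)/[(2790 + 3093)/2] = 303/2941.5 ≈ 0.1030.
%ΔP = (27.4 − 37.5)/[(37.5 + 27.4)/2] = -10.1/32.45 ≈ -0.3112.
Arc elasticity E = %Δq/%ΔP ≈ 0.1030/-0.3112 ≈ -0.331.
|E| < 1: demand is inelastic over this range.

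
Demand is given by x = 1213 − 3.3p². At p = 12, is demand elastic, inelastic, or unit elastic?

At p = 12, x = 737.8.
dx/dp = −2·3.3·p = −79.2.
Point elasticity E = (dx/dp)·(p/x) = -79.2 × 12/737.8 ≈ -1.288.
|E| ≈ 1.288 > 1, so demand is elastic.

elastic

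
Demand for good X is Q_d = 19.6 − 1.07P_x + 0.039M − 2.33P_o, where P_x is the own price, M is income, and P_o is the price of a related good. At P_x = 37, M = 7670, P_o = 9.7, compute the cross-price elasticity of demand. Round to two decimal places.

Substituting, Q_d = 19.6 − 1.07(37) + 0.039(7670) − 2.33(9.7) = 19.6 − 39.59 + 299.13 − 22.601 = 256.539.
∂Q_d/∂P_o = −2.33, so E_xy = -2.33·(9.7/256.539) ≈ -0.09.
E_xy < 0: the goods are complements.

-0.09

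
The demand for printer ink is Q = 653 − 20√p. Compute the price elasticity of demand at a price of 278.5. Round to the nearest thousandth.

At p = 278.5, Q = 319.2336.
dQ/dp = −20/(2√p) = −20/(2·16.6883).
Point elasticity E = (dQ/dp)·(p/Q) = -0.5992 × 278.5/319.2336 ≈ -0.523.
|E| < 1, so demand is inelastic at this price.

-0.523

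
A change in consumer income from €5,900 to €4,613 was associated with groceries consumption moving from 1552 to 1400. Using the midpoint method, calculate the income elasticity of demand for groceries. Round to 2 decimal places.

0.42

%ΔQ = (1400 − 1552)/[(1552+1400)/2] = -152/1476 ≈ -0.1030.
%ΔI = (4,613 − 5,900)/[(5,900+4,613)/2] = -1287/5256.5 ≈ -0.2448.
E_I = %ΔQ/%ΔI ≈ 0.42.
E_I ∈ (0,1): normal good (necessity).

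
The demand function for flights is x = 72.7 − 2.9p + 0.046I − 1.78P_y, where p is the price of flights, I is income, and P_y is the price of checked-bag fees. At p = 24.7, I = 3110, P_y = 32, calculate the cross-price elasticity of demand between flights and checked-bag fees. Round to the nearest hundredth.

-0.65

x = 72.7 − 2.9(24.7) + 0.046(3110) − 1.78(32) = 72.7 − 71.63 + 143.06 − 56.96 = 87.17.
∂x/∂P_y = −1.78, so E_xy = -1.78·(32/87.17) ≈ -0.65.
E_xy < 0: the goods are complements.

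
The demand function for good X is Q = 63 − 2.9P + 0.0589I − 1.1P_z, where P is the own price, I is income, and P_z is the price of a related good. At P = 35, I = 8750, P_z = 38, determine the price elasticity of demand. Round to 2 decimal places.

-0.23

Substituting, Q = 63 − 2.9(35) + 0.0589(8750) − 1.1(38) = 63 − 101.5 + 515.375 − 41.8 = 435.075.
∂Q/∂P = −2.9, so E_p = (−2.9)·(35/435.075) ≈ -0.23.
|E_p| < 1: demand is inelastic.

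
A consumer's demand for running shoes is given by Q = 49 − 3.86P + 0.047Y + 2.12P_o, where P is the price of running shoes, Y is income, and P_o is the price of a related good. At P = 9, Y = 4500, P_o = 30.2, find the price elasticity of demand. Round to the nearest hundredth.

-0.12

Q = 49 − 3.86(9) + 0.047(4500) + 2.12(30.2) = 49 − 34.74 + 211.5 + 64.024 = 289.784.
∂Q/∂P = −3.86, so E_p = (−3.86)·(9/289.784) ≈ -0.12.
|E_p| < 1: demand is inelastic.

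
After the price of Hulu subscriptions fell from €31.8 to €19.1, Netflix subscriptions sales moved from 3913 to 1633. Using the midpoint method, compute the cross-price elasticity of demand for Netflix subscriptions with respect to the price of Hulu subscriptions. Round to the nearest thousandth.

1.648

%ΔQ_x = (1633 − 3913)/[(3913+1633)/2] = -2280/2773 ≈ -0.8222.
%ΔP_y = (19.1 − 31.8)/[(31.8+19.1)/2] ≈ -0.4990.
E_xy = -0.8222/-0.4990 ≈ 1.648.
E_xy > 0, so Netflix subscriptions and Hulu subscriptions are substitutes.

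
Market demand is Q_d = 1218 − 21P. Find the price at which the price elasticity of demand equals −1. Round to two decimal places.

29.00

For linear demand Q_d = a − bP, E = −bP/(a − bP). |E| = 1 ⇒ bP = a − bP ⇒ P = a/(2b).
P = 1218/(2·21) = 29.00.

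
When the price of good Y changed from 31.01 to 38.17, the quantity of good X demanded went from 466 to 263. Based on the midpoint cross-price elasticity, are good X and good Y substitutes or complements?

%ΔQ_x = (263 − 466)/[(466+263)/2] = -203/364.5 ≈ -0.5569.
%ΔP_y = (38.17 − 31.01)/[(31.01+38.17)/2] ≈ 0.2070.
E_xy = -0.5569/0.2070 ≈ -2.691.
E_xy < 0, so the goods are complements.

complements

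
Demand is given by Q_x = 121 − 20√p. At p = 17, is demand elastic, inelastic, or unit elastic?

elastic

At p = 17, Q_x = 38.5379.
dQ_x/dp = −20/(2√p) = −20/(2·4.1231).
Point elasticity E = (dQ_x/dp)·(p/Q_x) = -2.4254 × 17/38.5379 ≈ -1.070.
|E| ≈ 1.070 > 1, so demand is elastic.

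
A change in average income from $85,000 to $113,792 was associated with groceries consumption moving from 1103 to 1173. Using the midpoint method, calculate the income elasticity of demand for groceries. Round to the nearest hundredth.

0.21

%ΔQ = (1173 − 1103)/[(1103+1173)/2] = 70/1138 ≈ 0.0615.
%ΔI = (113,792 − 85,000)/[(85,000+113,792)/2] = 28792/99396 ≈ 0.2897.
E_I = %ΔQ/%ΔI ≈ 0.21.
E_I ∈ (0,1): normal good (necessity).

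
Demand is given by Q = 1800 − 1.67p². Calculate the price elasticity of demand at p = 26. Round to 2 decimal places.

-3.36

At p = 26, Q = 671.08.
dQ/dp = −2·1.67·p = −86.84.
Point elasticity E = (dQ/dp)·(p/Q) = -86.84 × 26/671.08 ≈ -3.36.
|E| > 1, so demand is elastic at this price.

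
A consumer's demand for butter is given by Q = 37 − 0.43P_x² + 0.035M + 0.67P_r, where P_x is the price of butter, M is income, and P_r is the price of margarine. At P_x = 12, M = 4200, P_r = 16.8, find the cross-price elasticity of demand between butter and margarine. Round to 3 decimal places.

Evaluating quantity at (P_x, M, P_r) gives Q = 37 − 0.43(12)² + 0.035(4200) + 0.67(16.8) = 37 − 61.92 + 147 + 11.256 = 133.336.
∂Q/∂P_r = +0.67, so E_xy = 0.67·(16.8/133.336) ≈ 0.084.
E_xy > 0: the goods are substitutes.

0.084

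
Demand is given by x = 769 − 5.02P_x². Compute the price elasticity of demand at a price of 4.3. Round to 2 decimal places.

-0.27

At P_x = 4.3, x = 676.1802.
dx/dP_x = −2·5.02·P_x = −43.172.
Point elasticity E = (dx/dP_x)·(P_x/x) = -43.172 × 4.3/676.1802 ≈ -0.27.
|E| < 1, so demand is inelastic at this price.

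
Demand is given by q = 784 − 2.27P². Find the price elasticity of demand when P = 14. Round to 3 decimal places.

At P = 14, q = 339.08.
dq/dP = −2·2.27·P = −63.56.
Point elasticity E = (dq/dP)·(P/q) = -63.56 × 14/339.08 ≈ -2.624.
|E| > 1, so demand is elastic at this price.

-2.624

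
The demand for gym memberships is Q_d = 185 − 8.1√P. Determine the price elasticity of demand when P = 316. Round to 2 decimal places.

At P = 316, Q_d = 41.0113.
dQ_d/dP = −8.1/(2√P) = −8.1/(2·17.7764).
Point elasticity E = (dQ_d/dP)·(P/Q_d) = -0.2278 × 316/41.0113 ≈ -1.76.
|E| > 1, so demand is elastic at this price.

-1.76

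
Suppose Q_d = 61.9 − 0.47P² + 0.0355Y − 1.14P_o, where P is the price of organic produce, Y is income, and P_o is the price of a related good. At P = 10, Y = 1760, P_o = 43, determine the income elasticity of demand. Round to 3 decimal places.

2.203

At the given point, Q_d = 61.9 − 0.47(10)² + 0.0355(1760) − 1.14(43) = 61.9 − 47 + 62.48 − 49.02 = 28.36.
∂Q_d/∂Y = +0.0355, so E_I = 0.0355·(1760/28.36) ≈ 2.203.
E_I > 1: normal good (luxury).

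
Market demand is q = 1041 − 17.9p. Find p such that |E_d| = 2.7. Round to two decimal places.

Set −bp/(a − bp) = −2.7 ⇒ bp = 2.7(a − bp) ⇒ bp(1+2.7) = 2.7·a.
p = 2.7·1041/(17.9·3.7) ≈ 42.44.

42.44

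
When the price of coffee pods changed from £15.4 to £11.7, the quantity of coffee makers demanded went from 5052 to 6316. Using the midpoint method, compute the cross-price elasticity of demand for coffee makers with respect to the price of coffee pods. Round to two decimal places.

%ΔQ_x = (6316 − 5052)/[(5052+6316)/2] = 1264/5684 ≈ 0.2224.
%ΔP_y = (11.7 − 15.4)/[(15.4+11.7)/2] ≈ -0.2731.
E_xy = 0.2224/-0.2731 ≈ -0.81.
E_xy < 0, so coffee makers and coffee pods are complements.

-0.81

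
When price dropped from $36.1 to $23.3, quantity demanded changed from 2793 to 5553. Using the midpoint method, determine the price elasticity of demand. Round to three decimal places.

%Δq = (5553 − 2793)/[(2793 + 5553)/2] = 2760/4173 ≈ 0.6614.
%ΔP = (23.3 − 36.1)/[(36.1 + 23.3)/2] = -12.8/29.7 ≈ -0.4310.
Arc elasticity E = %Δq/%ΔP ≈ 0.6614/-0.4310 ≈ -1.535.
|E| > 1: demand is elastic over this range.

-1.535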